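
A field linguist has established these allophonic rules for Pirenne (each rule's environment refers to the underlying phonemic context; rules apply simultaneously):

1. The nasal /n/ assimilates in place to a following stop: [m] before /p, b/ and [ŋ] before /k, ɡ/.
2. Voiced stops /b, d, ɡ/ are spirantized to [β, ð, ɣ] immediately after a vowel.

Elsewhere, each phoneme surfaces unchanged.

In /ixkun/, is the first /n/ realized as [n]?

Yes

/n/ (word-final): rule 1 targets it, but not before a labial or velar stop → unchanged [n].
The actual realization is [n], which matches [n].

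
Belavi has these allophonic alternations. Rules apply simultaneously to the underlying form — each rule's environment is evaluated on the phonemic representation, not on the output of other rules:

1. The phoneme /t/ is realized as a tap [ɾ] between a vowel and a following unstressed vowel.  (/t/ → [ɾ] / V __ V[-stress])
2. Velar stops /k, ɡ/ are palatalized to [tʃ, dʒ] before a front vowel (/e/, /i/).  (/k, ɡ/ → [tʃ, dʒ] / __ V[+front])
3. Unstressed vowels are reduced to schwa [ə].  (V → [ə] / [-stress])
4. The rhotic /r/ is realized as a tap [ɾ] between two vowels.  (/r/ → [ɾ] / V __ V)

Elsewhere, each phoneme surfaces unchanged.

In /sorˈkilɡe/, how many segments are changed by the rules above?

4

Segments that undergo a rule: /o/ → [ə] (rule 3); /k/ → [tʃ] (rule 2); /ɡ/ → [dʒ] (rule 2); /e/ → [ə] (rule 3).
All other segments surface unchanged.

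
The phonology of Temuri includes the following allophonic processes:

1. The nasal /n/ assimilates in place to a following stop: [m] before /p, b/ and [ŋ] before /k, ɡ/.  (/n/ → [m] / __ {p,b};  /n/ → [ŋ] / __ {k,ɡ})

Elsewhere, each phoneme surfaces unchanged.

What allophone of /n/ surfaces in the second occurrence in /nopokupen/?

[n]

/n/ — word-final; rule 1 does not apply here → [n].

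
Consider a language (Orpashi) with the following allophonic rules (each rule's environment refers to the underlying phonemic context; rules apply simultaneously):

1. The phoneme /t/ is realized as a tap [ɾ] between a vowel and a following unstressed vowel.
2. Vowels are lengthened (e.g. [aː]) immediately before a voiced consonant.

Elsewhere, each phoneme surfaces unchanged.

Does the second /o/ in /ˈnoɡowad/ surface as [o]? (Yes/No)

/o/ (between /ɡ/ and /w/) occurs before a voiced consonant → [oː] by rule 2.
The actual realization is [oː], not [o].

No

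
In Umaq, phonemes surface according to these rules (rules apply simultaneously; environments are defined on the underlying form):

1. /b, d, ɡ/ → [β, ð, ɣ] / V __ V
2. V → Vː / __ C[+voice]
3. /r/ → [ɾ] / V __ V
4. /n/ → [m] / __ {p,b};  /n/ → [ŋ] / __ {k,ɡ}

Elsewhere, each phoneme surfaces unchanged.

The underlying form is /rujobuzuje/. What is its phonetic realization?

[ruːjoːβuːzuːje]

/r/ (word-initial) fails the environment for rule 3, so it stays [r].
/u/ meets the environment for rule 2 (before a voiced consonant) → [uː].
/j/ stays [j].
/o/ (between /j/ and /b/) occurs before a voiced consonant → [oː] by rule 2.
/b/ — between /o/ and /u/, between two vowels — surfaces as [β] (rule 1).
/u/ — between /b/ and /z/, before a voiced consonant — surfaces as [uː] (rule 2).
/z/ (between /u/ and /u/): no rule targets it → [z].
/u/ (between /z/ and /j/) occurs before a voiced consonant → [uː] by rule 2.
/j/ stays [j].
/e/ (word-final): rule 2 targets it, but not before a voiced consonant → unchanged [e].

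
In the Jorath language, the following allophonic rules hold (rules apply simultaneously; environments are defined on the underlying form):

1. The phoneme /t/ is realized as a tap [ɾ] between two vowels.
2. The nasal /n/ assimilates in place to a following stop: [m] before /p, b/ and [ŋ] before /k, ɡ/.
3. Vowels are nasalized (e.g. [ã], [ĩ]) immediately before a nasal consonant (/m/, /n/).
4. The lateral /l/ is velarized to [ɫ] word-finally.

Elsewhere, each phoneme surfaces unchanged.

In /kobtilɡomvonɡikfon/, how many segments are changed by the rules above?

4

Segments that undergo a rule: /o/ → [õ] (rule 3); /o/ → [õ] (rule 3); /n/ → [ŋ] (rule 2); /o/ → [õ] (rule 3).
All other segments surface unchanged.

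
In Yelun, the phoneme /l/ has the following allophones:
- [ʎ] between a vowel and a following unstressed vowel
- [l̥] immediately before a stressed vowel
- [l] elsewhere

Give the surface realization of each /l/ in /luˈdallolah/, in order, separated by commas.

[l], [l], [l], [ʎ]

Occurrence 1 (position 1): no conditioning environment matches → elsewhere allophone [l].
Occurrence 2 (position 5): no conditioning environment matches → elsewhere allophone [l].
Occurrence 3 (position 6): no conditioning environment matches → elsewhere allophone [l].
Occurrence 4 (position 8): between a vowel and a following unstressed vowel → [ʎ].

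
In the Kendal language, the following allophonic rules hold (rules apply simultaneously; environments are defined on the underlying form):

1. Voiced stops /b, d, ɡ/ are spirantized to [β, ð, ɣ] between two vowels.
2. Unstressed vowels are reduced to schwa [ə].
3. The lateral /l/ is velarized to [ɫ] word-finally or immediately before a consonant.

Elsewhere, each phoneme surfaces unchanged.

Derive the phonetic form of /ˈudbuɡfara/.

/u/ (word-initial) is in the target of rule 2 but the environment (in an unstressed syllable) is not met → [u].
/d/ (between /u/ and /b/): rule 1 targets it, but not between two vowels → unchanged [d].
/b/ (between /d/ and /u/) is in the target of rule 1 but the environment (between two vowels) is not met → [b].
/u/ (between /b/ and /ɡ/): in an unstressed syllable, so rule 2 applies → [ə].
/ɡ/ (between /u/ and /f/) is in the target of rule 1 but the environment (between two vowels) is not met → [ɡ].
/f/ — not in any rule's target class → [f].
/a/ (between /f/ and /r/): in an unstressed syllable, so rule 2 applies → [ə].
/r/ (between /a/ and /a/): no rule targets it → [r].
/a/ (word-final) occurs in an unstressed syllable → [ə] by rule 2.

[ˈudbəɡfərə]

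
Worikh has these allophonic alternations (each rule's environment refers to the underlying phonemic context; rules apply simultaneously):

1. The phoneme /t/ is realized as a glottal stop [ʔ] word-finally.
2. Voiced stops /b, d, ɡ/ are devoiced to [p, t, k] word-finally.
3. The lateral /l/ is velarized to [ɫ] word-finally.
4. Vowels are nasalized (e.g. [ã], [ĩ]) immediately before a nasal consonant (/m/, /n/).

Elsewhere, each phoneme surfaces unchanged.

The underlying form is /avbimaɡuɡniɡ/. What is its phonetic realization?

[avbĩmaɡuɡnik]

/a/ (word-initial): rule 4 targets it, but not before a nasal consonant → unchanged [a].
/v/ stays [v].
/b/ — between /v/ and /i/; rule 2 does not apply here → [b].
/i/ (between /b/ and /m/) occurs before a nasal consonant → [ĩ] by rule 4.
/m/ stays [m].
/a/ (between /m/ and /ɡ/): rule 4 targets it, but not before a nasal consonant → unchanged [a].
/ɡ/ (between /a/ and /u/) is in the target of rule 2 but the environment (word-finally) is not met → [ɡ].
/u/ (between /ɡ/ and /ɡ/): rule 4 targets it, but not before a nasal consonant → unchanged [u].
/ɡ/ (between /u/ and /n/) fails the environment for rule 2, so it stays [ɡ].
/n/ (between /ɡ/ and /i/) is unaffected → [n].
/i/ (between /n/ and /ɡ/) is in the target of rule 4 but the environment (before a nasal consonant) is not met → [i].
/ɡ/ (word-final): word-finally, so rule 2 applies → [k].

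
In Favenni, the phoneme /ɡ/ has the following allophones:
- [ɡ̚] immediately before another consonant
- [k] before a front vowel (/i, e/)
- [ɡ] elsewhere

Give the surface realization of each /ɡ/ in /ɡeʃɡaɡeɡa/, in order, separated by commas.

[k], [ɡ], [k], [ɡ]

Occurrence 1 (position 1): before a front vowel (/i, e/) → [k].
Occurrence 2 (position 4): no conditioning environment matches → elsewhere allophone [ɡ].
Occurrence 3 (position 6): before a front vowel (/i, e/) → [k].
Occurrence 4 (position 8): no conditioning environment matches → elsewhere allophone [ɡ].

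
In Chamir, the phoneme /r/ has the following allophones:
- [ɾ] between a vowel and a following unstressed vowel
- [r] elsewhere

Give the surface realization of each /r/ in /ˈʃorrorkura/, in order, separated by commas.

[r], [r], [r], [ɾ]

Occurrence 1 (position 3): no conditioning environment matches → elsewhere allophone [r].
Occurrence 2 (position 4): no conditioning environment matches → elsewhere allophone [r].
Occurrence 3 (position 6): no conditioning environment matches → elsewhere allophone [r].
Occurrence 4 (position 9): between a vowel and a following unstressed vowel → [ɾ].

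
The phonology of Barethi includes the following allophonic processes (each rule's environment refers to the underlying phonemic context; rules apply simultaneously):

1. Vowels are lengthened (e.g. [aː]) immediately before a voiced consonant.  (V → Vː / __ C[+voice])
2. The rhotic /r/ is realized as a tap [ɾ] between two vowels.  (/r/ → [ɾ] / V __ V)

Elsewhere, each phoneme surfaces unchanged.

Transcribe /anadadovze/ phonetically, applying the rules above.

[aːnaːdaːdoːvze]

/a/ (word-initial) occurs before a voiced consonant → [aː] by rule 1.
/a/ meets the environment for rule 1 (before a voiced consonant) → [aː].
/a/ meets the environment for rule 1 (before a voiced consonant) → [aː].
/o/ meets the environment for rule 1 (before a voiced consonant) → [oː].
/e/ — word-final; rule 1 does not apply here → [e].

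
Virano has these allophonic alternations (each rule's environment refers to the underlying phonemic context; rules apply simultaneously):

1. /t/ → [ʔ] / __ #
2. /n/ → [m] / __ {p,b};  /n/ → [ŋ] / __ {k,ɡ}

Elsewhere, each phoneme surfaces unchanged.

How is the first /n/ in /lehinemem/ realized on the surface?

/n/ (between /i/ and /e/): rule 2 targets it, but not before a labial or velar stop → unchanged [n].

[n]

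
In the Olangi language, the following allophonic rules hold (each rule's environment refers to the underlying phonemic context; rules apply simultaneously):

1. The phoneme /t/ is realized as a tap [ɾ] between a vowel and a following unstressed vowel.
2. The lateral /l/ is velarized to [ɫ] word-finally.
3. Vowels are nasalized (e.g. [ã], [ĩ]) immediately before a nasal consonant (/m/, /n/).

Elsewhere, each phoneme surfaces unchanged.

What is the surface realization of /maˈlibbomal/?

/m/ (word-initial) is unaffected → [m].
/a/ (between /m/ and /l/): rule 3 targets it, but not before a nasal consonant → unchanged [a].
/l/ (between /a/ and /i/): rule 2 targets it, but not word-finally → unchanged [l].
/i/ (between /l/ and /b/) is in the target of rule 3 but the environment (before a nasal consonant) is not met → [i].
/b/ (between /i/ and /b/): no rule targets it → [b].
/b/ — not in any rule's target class → [b].
/o/ meets the environment for rule 3 (before a nasal consonant) → [õ].
/m/ stays [m].
/a/ — between /m/ and /l/; rule 3 does not apply here → [a].
/l/ (word-final) occurs word-finally → [ɫ] by rule 2.

[maˈlibbõmaɫ]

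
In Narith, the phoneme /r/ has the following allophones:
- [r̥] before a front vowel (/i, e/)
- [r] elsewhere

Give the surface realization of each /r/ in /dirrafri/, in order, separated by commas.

Occurrence 1 (position 3): no conditioning environment matches → elsewhere allophone [r].
Occurrence 2 (position 4): no conditioning environment matches → elsewhere allophone [r].
Occurrence 3 (position 7): before a front vowel (/i, e/) → [r̥].

[r], [r], [r̥]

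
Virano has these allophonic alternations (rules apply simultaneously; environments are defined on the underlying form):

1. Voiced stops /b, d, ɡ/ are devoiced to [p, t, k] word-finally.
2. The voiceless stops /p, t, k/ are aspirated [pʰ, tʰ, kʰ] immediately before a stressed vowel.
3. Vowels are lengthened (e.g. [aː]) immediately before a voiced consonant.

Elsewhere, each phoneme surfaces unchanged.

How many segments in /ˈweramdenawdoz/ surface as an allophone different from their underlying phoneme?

5

Segments that undergo a rule: /e/ → [eː] (rule 3); /a/ → [aː] (rule 3); /e/ → [eː] (rule 3); /a/ → [aː] (rule 3); /o/ → [oː] (rule 3).
All other segments surface unchanged.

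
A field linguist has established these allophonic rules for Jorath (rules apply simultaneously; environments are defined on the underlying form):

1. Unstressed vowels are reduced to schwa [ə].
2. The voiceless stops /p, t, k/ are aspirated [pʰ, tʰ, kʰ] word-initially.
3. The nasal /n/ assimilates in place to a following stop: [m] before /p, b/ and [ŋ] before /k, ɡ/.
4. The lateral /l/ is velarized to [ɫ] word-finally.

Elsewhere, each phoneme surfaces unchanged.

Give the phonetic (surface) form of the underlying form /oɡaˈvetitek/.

[əɡəˈvetətək]

/o/ meets the environment for rule 1 (in an unstressed syllable) → [ə].
/ɡ/ — not in any rule's target class → [ɡ].
/a/ (between /ɡ/ and /v/) occurs in an unstressed syllable → [ə] by rule 1.
/v/ stays [v].
/e/ (between /v/ and /t/) fails the environment for rule 1, so it stays [e].
/t/ — between /e/ and /i/; rule 2 does not apply here → [t].
/i/ (between /t/ and /t/) occurs in an unstressed syllable → [ə] by rule 1.
/t/ (between /i/ and /e/) fails the environment for rule 2, so it stays [t].
/e/ — between /t/ and /k/, in an unstressed syllable — surfaces as [ə] (rule 1).
/k/ — word-final; rule 2 does not apply here → [k].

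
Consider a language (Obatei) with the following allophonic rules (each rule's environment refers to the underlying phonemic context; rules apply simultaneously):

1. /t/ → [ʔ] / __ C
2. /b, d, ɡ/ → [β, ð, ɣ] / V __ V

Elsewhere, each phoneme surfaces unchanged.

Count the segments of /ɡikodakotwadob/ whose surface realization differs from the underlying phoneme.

3

Segments that undergo a rule: /d/ → [ð] (rule 2); /t/ → [ʔ] (rule 1); /d/ → [ð] (rule 2).
All other segments surface unchanged.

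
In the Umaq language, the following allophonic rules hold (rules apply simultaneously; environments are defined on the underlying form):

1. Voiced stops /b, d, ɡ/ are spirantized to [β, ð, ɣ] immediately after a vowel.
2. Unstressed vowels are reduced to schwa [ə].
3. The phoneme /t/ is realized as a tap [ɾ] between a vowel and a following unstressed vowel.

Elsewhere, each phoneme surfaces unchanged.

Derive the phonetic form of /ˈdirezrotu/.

[ˈdirəzrəɾə]

/d/ (word-initial) fails the environment for rule 1, so it stays [d].
/i/ (between /d/ and /r/) fails the environment for rule 2, so it stays [i].
/r/ — not in any rule's target class → [r].
/e/ (between /r/ and /z/): in an unstressed syllable, so rule 2 applies → [ə].
/z/ (between /e/ and /r/) is unaffected → [z].
/r/ — not in any rule's target class → [r].
/o/ meets the environment for rule 2 (in an unstressed syllable) → [ə].
/t/ (between /o/ and /u/) occurs between a vowel and a following unstressed vowel → [ɾ] by rule 3.
Rule 2 applies to /u/ (word-final: in an unstressed syllable) → [ə].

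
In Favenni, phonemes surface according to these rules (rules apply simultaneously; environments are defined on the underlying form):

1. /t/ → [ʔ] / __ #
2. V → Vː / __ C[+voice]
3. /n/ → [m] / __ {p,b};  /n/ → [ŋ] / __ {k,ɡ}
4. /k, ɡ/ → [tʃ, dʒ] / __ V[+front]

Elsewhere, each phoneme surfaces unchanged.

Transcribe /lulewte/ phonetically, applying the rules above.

/l/ stays [l].
/u/ — between /l/ and /l/, before a voiced consonant — surfaces as [uː] (rule 2).
/l/ (between /u/ and /e/) is unaffected → [l].
/e/ (between /l/ and /w/): before a voiced consonant, so rule 2 applies → [eː].
/w/ (between /e/ and /t/) is unaffected → [w].
/t/ (between /w/ and /e/) fails the environment for rule 1, so it stays [t].
/e/ — word-final; rule 2 does not apply here → [e].

[luːleːwte]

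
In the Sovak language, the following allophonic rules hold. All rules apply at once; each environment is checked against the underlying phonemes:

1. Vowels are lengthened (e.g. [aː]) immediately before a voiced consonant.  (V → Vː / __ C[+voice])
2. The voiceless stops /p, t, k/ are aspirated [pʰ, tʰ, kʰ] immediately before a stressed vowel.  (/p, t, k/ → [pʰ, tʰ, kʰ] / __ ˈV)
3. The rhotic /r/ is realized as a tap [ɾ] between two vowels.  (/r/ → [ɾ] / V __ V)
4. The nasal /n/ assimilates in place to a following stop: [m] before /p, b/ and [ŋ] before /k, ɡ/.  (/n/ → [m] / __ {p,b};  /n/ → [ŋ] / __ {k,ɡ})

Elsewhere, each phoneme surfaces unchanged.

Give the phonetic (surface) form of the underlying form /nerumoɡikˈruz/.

/n/ — word-initial; rule 4 does not apply here → [n].
/e/ — between /n/ and /r/, before a voiced consonant — surfaces as [eː] (rule 1).
Rule 3 applies to /r/ (between /e/ and /u/: between two vowels) → [ɾ].
/u/ — between /r/ and /m/, before a voiced consonant — surfaces as [uː] (rule 1).
/m/ stays [m].
/o/ (between /m/ and /ɡ/): before a voiced consonant, so rule 1 applies → [oː].
/ɡ/ — not in any rule's target class → [ɡ].
/i/ (between /ɡ/ and /k/) is in the target of rule 1 but the environment (before a voiced consonant) is not met → [i].
/k/ — between /i/ and /r/; rule 2 does not apply here → [k].
/r/ (between /k/ and /u/) is in the target of rule 3 but the environment (between two vowels) is not met → [r].
/u/ (between /r/ and /z/): before a voiced consonant, so rule 1 applies → [uː].
/z/ — not in any rule's target class → [z].

[neːɾuːmoːɡikˈruːz]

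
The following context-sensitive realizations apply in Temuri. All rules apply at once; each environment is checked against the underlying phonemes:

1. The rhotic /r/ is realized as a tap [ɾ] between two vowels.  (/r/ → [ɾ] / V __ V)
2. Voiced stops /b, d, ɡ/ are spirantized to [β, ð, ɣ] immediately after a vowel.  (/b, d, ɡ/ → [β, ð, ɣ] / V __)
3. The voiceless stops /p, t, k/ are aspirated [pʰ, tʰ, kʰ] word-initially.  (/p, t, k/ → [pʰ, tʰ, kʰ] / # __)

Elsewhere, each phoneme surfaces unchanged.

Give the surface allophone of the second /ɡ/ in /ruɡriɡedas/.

[ɣ]

/ɡ/ (between /i/ and /e/): immediately after a vowel, so rule 2 applies → [ɣ].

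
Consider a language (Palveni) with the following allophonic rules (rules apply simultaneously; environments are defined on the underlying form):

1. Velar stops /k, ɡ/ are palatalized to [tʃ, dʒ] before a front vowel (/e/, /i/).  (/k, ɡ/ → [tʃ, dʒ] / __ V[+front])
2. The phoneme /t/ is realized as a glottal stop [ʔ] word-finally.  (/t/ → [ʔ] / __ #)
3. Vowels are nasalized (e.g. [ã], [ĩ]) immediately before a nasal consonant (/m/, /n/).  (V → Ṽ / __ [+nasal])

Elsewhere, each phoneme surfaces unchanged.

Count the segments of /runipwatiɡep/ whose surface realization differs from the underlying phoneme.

Segments that undergo a rule: /u/ → [ũ] (rule 3); /ɡ/ → [dʒ] (rule 1).
All other segments surface unchanged.

2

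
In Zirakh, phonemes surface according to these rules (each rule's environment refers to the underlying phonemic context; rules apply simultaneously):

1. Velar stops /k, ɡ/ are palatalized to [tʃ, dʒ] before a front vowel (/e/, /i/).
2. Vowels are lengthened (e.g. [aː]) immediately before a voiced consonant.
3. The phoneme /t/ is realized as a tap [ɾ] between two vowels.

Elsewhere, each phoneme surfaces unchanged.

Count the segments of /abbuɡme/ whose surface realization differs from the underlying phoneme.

2

Segments that undergo a rule: /a/ → [aː] (rule 2); /u/ → [uː] (rule 2).
All other segments surface unchanged.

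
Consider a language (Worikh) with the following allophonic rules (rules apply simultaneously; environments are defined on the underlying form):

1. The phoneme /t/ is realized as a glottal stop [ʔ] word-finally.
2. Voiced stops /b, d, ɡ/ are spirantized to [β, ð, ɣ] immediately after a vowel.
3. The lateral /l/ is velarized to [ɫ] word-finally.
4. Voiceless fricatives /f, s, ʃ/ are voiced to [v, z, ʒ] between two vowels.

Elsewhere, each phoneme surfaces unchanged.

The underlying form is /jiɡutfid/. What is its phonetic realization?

[jiɣutfið]

/j/ — not in any rule's target class → [j].
/i/ (between /j/ and /ɡ/): no rule targets it → [i].
/ɡ/ — between /i/ and /u/, immediately after a vowel — surfaces as [ɣ] (rule 2).
/u/ (between /ɡ/ and /t/): no rule targets it → [u].
/t/ — between /u/ and /f/; rule 1 does not apply here → [t].
/f/ (between /t/ and /i/) is in the target of rule 4 but the environment (between two vowels) is not met → [f].
/i/ stays [i].
/d/ — word-final, immediately after a vowel — surfaces as [ð] (rule 2).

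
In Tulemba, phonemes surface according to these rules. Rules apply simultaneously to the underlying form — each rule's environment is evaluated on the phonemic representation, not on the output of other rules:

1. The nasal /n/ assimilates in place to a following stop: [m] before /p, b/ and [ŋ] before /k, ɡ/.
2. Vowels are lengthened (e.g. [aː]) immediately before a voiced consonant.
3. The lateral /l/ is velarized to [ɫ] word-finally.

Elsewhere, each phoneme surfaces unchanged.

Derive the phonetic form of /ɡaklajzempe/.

/ɡ/ — not in any rule's target class → [ɡ].
/a/ (between /ɡ/ and /k/) fails the environment for rule 2, so it stays [a].
/k/ — not in any rule's target class → [k].
/l/ — between /k/ and /a/; rule 3 does not apply here → [l].
/a/ (between /l/ and /j/): before a voiced consonant, so rule 2 applies → [aː].
/j/ — not in any rule's target class → [j].
/z/ stays [z].
/e/ meets the environment for rule 2 (before a voiced consonant) → [eː].
/m/ (between /e/ and /p/) is unaffected → [m].
/p/ (between /m/ and /e/) is unaffected → [p].
/e/ (word-final): rule 2 targets it, but not before a voiced consonant → unchanged [e].

[ɡaklaːjzeːmpe]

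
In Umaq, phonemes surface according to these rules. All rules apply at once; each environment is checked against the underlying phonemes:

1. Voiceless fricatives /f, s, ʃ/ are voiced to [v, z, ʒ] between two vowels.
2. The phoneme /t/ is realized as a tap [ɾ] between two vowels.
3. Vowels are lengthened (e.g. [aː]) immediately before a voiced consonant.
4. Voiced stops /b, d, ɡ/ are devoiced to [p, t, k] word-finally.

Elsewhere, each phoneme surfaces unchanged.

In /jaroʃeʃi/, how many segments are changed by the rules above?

3

Segments that undergo a rule: /a/ → [aː] (rule 3); /ʃ/ → [ʒ] (rule 1); /ʃ/ → [ʒ] (rule 1).
All other segments surface unchanged.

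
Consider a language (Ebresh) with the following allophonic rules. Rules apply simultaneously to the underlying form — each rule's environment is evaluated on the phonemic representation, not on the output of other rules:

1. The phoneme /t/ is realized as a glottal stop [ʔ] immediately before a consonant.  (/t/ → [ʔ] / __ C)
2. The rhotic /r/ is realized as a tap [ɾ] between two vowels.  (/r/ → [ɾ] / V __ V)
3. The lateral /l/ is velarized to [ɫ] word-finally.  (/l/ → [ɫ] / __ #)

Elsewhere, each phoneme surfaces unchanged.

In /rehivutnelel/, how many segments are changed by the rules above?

Segments that undergo a rule: /t/ → [ʔ] (rule 1); /l/ → [ɫ] (rule 3).
All other segments surface unchanged.

2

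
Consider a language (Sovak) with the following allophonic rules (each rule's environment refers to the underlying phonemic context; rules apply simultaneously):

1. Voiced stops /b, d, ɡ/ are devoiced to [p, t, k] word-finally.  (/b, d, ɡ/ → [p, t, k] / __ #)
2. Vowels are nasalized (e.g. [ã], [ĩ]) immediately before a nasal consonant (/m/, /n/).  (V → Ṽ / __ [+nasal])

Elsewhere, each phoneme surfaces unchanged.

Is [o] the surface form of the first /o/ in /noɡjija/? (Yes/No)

/o/ (between /n/ and /ɡ/) is in the target of rule 2 but the environment (before a nasal consonant) is not met → [o].
The actual realization is [o], which matches [o].

Yes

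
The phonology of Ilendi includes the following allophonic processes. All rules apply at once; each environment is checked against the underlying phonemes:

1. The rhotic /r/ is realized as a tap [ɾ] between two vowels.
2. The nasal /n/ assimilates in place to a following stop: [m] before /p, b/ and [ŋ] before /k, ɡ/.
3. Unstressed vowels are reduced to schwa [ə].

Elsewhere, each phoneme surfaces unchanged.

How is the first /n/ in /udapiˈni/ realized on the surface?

[n]

/n/ (between /i/ and /i/): rule 2 targets it, but not before a labial or velar stop → unchanged [n].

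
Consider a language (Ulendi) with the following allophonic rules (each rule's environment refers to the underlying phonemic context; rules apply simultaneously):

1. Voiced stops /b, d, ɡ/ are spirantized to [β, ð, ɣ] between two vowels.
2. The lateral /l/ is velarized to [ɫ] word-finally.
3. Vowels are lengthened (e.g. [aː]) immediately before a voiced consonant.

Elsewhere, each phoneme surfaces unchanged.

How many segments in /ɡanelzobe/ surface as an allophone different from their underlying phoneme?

4

Segments that undergo a rule: /a/ → [aː] (rule 3); /e/ → [eː] (rule 3); /o/ → [oː] (rule 3); /b/ → [β] (rule 1).
All other segments surface unchanged.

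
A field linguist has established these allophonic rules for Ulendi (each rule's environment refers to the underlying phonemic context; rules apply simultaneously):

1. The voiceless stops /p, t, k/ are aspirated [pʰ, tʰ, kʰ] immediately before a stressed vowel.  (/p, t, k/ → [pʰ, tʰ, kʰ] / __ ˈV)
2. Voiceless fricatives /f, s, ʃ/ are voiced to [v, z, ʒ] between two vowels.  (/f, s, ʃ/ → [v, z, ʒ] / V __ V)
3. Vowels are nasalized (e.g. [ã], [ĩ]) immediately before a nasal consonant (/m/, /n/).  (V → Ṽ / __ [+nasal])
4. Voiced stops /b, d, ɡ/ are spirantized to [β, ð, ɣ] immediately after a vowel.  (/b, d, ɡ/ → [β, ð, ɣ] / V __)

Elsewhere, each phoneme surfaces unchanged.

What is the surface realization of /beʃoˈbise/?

/b/ (word-initial): rule 4 targets it, but not immediately after a vowel → unchanged [b].
/e/ (between /b/ and /ʃ/) fails the environment for rule 3, so it stays [e].
/ʃ/ (between /e/ and /o/) occurs between two vowels → [ʒ] by rule 2.
/o/ (between /ʃ/ and /b/): rule 3 targets it, but not before a nasal consonant → unchanged [o].
/b/ (between /o/ and /i/) occurs immediately after a vowel → [β] by rule 4.
/i/ (between /b/ and /s/): rule 3 targets it, but not before a nasal consonant → unchanged [i].
/s/ — between /i/ and /e/, between two vowels — surfaces as [z] (rule 2).
/e/ (word-final) is in the target of rule 3 but the environment (before a nasal consonant) is not met → [e].

[beʒoˈβize]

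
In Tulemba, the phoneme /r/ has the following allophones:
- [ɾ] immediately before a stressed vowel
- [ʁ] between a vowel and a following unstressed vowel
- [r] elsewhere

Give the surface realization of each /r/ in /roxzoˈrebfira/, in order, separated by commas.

Occurrence 1 (position 1): no conditioning environment matches → elsewhere allophone [r].
Occurrence 2 (position 6): immediately before a stressed vowel → [ɾ].
Occurrence 3 (position 11): between a vowel and a following unstressed vowel → [ʁ].

[r], [ɾ], [ʁ]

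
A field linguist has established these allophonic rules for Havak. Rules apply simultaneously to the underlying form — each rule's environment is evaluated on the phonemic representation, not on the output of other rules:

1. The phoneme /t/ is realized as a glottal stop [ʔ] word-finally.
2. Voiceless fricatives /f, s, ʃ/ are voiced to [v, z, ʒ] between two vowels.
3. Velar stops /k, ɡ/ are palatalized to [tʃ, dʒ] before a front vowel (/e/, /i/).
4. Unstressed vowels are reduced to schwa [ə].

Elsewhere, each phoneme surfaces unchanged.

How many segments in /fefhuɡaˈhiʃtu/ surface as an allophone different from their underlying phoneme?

4

Segments that undergo a rule: /e/ → [ə] (rule 4); /u/ → [ə] (rule 4); /a/ → [ə] (rule 4); /u/ → [ə] (rule 4).
All other segments surface unchanged.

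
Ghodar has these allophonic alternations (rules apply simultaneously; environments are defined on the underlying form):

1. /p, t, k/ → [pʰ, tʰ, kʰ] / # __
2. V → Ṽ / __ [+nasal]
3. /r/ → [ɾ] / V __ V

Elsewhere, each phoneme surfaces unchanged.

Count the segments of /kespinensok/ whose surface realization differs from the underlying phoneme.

3

Segments that undergo a rule: /k/ → [kʰ] (rule 1); /i/ → [ĩ] (rule 2); /e/ → [ẽ] (rule 2).
All other segments surface unchanged.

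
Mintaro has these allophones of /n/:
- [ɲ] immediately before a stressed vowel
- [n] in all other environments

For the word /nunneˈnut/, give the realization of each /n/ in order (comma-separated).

[n], [n], [n], [ɲ]

Occurrence 1 (position 1): no conditioning environment matches → elsewhere allophone [n].
Occurrence 2 (position 3): no conditioning environment matches → elsewhere allophone [n].
Occurrence 3 (position 4): no conditioning environment matches → elsewhere allophone [n].
Occurrence 4 (position 6): immediately before a stressed vowel → [ɲ].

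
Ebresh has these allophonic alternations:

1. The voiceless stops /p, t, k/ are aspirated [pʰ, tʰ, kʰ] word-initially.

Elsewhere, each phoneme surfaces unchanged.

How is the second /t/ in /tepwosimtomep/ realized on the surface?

/t/ (between /m/ and /o/): rule 1 targets it, but not word-initially → unchanged [t].

[t]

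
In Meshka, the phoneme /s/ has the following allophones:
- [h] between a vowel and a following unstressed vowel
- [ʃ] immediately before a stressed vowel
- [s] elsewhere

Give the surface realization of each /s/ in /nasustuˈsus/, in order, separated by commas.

Occurrence 1 (position 3): between a vowel and a following unstressed vowel → [h].
Occurrence 2 (position 5): no conditioning environment matches → elsewhere allophone [s].
Occurrence 3 (position 8): immediately before a stressed vowel → [ʃ].
Occurrence 4 (position 10): no conditioning environment matches → elsewhere allophone [s].

[h], [s], [ʃ], [s]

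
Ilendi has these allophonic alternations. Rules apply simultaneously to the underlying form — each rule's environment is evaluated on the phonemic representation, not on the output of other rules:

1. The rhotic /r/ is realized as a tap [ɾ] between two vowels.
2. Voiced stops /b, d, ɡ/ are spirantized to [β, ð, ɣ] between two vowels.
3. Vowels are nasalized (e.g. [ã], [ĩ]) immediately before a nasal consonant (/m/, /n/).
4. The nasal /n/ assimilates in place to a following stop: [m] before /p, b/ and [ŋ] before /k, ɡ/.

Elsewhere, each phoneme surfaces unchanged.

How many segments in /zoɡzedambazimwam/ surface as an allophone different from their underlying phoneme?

4

Segments that undergo a rule: /d/ → [ð] (rule 2); /a/ → [ã] (rule 3); /i/ → [ĩ] (rule 3); /a/ → [ã] (rule 3).
All other segments surface unchanged.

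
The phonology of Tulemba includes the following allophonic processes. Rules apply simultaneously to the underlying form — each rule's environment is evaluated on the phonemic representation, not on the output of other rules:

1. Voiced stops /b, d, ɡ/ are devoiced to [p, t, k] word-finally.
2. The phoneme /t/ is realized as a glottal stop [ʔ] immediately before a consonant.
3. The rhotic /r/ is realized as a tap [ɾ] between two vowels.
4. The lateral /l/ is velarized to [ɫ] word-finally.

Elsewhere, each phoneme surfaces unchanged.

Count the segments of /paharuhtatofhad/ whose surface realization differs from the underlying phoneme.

2

Segments that undergo a rule: /r/ → [ɾ] (rule 3); /d/ → [t] (rule 1).
All other segments surface unchanged.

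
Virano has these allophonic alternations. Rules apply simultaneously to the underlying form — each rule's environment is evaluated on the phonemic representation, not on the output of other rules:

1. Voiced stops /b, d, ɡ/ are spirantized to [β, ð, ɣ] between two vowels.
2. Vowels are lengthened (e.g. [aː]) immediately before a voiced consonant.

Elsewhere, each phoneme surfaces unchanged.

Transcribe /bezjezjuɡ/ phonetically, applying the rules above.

[beːzjeːzjuːɡ]

/b/ (word-initial) is in the target of rule 1 but the environment (between two vowels) is not met → [b].
/e/ meets the environment for rule 2 (before a voiced consonant) → [eː].
/z/ — not in any rule's target class → [z].
/j/ (between /z/ and /e/) is unaffected → [j].
/e/ (between /j/ and /z/): before a voiced consonant, so rule 2 applies → [eː].
/z/ (between /e/ and /j/) is unaffected → [z].
/j/ stays [j].
/u/ (between /j/ and /ɡ/) occurs before a voiced consonant → [uː] by rule 2.
/ɡ/ (word-final): rule 1 targets it, but not between two vowels → unchanged [ɡ].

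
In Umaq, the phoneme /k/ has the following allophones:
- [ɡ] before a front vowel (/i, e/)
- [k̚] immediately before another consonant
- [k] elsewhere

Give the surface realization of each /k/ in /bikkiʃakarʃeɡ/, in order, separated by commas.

Occurrence 1 (position 3): immediately before another consonant → [k̚].
Occurrence 2 (position 4): before a front vowel (/i, e/) → [ɡ].
Occurrence 3 (position 8): no conditioning environment matches → elsewhere allophone [k].

[k̚], [ɡ], [k]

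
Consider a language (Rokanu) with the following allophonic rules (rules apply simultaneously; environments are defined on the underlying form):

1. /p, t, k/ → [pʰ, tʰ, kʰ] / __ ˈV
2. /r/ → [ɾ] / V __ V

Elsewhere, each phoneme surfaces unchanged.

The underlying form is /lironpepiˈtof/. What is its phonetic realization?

/l/ (word-initial): no rule targets it → [l].
/i/ stays [i].
/r/ (between /i/ and /o/): between two vowels, so rule 2 applies → [ɾ].
/o/ (between /r/ and /n/): no rule targets it → [o].
/n/ — not in any rule's target class → [n].
/p/ (between /n/ and /e/): rule 1 targets it, but not immediately before a stressed vowel → unchanged [p].
/e/ — not in any rule's target class → [e].
/p/ (between /e/ and /i/) is in the target of rule 1 but the environment (immediately before a stressed vowel) is not met → [p].
/i/ (between /p/ and /t/) is unaffected → [i].
/t/ (between /i/ and /o/) occurs immediately before a stressed vowel → [tʰ] by rule 1.
/o/ (between /t/ and /f/) is unaffected → [o].
/f/ (word-final) is unaffected → [f].

[liɾonpepiˈtʰof]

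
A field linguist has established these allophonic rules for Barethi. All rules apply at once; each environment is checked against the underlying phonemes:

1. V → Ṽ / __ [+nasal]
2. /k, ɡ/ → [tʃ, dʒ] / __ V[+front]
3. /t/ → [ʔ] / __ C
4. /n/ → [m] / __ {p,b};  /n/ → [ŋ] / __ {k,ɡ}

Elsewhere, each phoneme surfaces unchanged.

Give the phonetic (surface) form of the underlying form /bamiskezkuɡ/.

[bãmistʃezkuɡ]

/b/ stays [b].
/a/ (between /b/ and /m/) occurs before a nasal consonant → [ã] by rule 1.
/m/ (between /a/ and /i/): no rule targets it → [m].
/i/ (between /m/ and /s/) fails the environment for rule 1, so it stays [i].
/s/ stays [s].
Rule 2 applies to /k/ (between /s/ and /e/: before a front vowel) → [tʃ].
/e/ (between /k/ and /z/) is in the target of rule 1 but the environment (before a nasal consonant) is not met → [e].
/z/ stays [z].
/k/ (between /z/ and /u/): rule 2 targets it, but not before a front vowel → unchanged [k].
/u/ (between /k/ and /ɡ/): rule 1 targets it, but not before a nasal consonant → unchanged [u].
/ɡ/ (word-final) fails the environment for rule 2, so it stays [ɡ].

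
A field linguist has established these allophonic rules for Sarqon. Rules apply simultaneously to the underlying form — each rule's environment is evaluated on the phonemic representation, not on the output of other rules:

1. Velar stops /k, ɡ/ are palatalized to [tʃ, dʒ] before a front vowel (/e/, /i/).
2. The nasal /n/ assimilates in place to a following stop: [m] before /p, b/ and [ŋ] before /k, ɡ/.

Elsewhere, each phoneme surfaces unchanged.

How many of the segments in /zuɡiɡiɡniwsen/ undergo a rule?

2

Segments that undergo a rule: /ɡ/ → [dʒ] (rule 1); /ɡ/ → [dʒ] (rule 1).
All other segments surface unchanged.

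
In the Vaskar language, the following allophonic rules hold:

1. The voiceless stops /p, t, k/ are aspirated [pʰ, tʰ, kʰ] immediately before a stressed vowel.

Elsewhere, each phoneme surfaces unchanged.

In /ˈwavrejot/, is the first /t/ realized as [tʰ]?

No

/t/ (word-final): rule 1 targets it, but not immediately before a stressed vowel → unchanged [t].
The actual realization is [t], not [tʰ].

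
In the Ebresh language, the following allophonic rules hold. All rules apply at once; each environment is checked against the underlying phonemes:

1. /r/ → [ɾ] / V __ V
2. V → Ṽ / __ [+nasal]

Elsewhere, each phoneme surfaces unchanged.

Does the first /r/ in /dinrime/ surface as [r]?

Yes

/r/ (between /n/ and /i/) fails the environment for rule 1, so it stays [r].
The actual realization is [r], which matches [r].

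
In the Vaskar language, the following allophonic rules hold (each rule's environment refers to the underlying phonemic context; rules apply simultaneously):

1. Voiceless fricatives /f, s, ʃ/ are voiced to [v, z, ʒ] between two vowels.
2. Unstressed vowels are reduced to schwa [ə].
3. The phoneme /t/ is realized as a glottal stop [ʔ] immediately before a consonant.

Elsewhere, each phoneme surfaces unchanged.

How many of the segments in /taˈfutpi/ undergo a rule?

4

Segments that undergo a rule: /a/ → [ə] (rule 2); /f/ → [v] (rule 1); /t/ → [ʔ] (rule 3); /i/ → [ə] (rule 2).
All other segments surface unchanged.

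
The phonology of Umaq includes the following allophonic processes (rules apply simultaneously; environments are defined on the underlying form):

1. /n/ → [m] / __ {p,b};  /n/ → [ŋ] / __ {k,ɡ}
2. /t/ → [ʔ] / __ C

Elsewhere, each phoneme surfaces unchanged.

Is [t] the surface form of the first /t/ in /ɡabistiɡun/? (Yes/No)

Yes

/t/ (between /s/ and /i/) is in the target of rule 2 but the environment (immediately before a consonant) is not met → [t].
The actual realization is [t], which matches [t].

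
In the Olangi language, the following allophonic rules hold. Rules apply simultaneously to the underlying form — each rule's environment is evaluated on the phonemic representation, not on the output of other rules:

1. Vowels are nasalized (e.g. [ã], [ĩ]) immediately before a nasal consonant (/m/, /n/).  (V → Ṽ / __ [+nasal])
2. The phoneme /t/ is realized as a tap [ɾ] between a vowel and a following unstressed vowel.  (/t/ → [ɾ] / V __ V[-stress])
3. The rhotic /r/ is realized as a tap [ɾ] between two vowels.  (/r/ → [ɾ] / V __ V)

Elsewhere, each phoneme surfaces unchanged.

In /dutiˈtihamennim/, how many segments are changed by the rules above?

Segments that undergo a rule: /t/ → [ɾ] (rule 2); /a/ → [ã] (rule 1); /e/ → [ẽ] (rule 1); /i/ → [ĩ] (rule 1).
All other segments surface unchanged.

4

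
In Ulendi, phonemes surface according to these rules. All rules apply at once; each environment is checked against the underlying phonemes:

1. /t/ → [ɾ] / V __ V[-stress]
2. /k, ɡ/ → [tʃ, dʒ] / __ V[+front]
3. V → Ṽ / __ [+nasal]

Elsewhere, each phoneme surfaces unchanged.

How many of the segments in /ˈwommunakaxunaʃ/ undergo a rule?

3

Segments that undergo a rule: /o/ → [õ] (rule 3); /u/ → [ũ] (rule 3); /u/ → [ũ] (rule 3).
All other segments surface unchanged.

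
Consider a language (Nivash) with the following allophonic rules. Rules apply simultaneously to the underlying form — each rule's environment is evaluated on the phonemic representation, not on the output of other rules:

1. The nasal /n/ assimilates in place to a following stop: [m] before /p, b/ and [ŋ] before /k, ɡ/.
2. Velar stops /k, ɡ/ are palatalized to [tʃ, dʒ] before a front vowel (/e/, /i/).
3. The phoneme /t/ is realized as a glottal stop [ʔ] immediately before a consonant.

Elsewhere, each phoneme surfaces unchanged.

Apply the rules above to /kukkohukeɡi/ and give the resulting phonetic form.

[kukkohutʃedʒi]

/k/ (word-initial) is in the target of rule 2 but the environment (before a front vowel) is not met → [k].
/u/ stays [u].
/k/ (between /u/ and /k/) fails the environment for rule 2, so it stays [k].
/k/ — between /k/ and /o/; rule 2 does not apply here → [k].
/o/ (between /k/ and /h/): no rule targets it → [o].
/h/ stays [h].
/u/ (between /h/ and /k/) is unaffected → [u].
Rule 2 applies to /k/ (between /u/ and /e/: before a front vowel) → [tʃ].
/e/ — not in any rule's target class → [e].
/ɡ/ meets the environment for rule 2 (before a front vowel) → [dʒ].
/i/ (word-final) is unaffected → [i].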